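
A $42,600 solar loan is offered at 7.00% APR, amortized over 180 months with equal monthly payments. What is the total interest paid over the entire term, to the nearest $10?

$26,320

At 7.00% the monthly rate is 0.0058333, so the payment is 42,600 × 0.0058333 / (1 − 1.0058333^−180) = $382.90.
Total paid = 180 × $382.90 = $68,922.00; interest = $68,922.00 − $42,600 = $26,322.00.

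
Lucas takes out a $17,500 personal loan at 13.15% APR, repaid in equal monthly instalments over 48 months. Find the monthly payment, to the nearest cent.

At 13.15% the monthly rate is 0.0109583, so the payment is 17,500 × 0.0109583 / (1 − 1.0109583^−48) = $470.79.

$470.79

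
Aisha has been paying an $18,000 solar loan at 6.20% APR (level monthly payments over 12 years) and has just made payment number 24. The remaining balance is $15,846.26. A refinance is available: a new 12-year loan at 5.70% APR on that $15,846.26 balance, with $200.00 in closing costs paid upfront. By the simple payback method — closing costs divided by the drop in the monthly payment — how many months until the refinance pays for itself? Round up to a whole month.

8 months

Current payment = 18,000 × 6.2%/12 / (1 − (1+0.0051667)^−144) = $177.52.
Refinanced payment = 15,846.26 × 0.0047500 / (1 − (1+0.0047500)^−144) = $152.19.
Monthly savings = $177.52 − $152.19 = $25.33.
Break-even = $200.00 / $25.33 = 7.90 → 8 months.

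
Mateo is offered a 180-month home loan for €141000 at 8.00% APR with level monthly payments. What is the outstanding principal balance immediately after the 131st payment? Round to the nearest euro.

€56,168

With monthly rate i = 8%/12 = 0.0066667, the balance after k of n payments is P · [(1+i)^n − (1+i)^k] / [(1+i)^n − 1].
(1+0.0066667)^180 = 3.30692148 and (1+0.0066667)^131 = 2.38794962, so the balance is 141,000 × (3.30692148 − 2.38794962) / (3.30692148 − 1) = €56,167.94.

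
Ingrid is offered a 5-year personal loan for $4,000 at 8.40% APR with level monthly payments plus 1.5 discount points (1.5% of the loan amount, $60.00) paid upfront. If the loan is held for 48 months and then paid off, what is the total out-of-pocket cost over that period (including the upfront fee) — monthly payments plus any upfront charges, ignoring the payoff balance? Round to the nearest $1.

At 8.40% the monthly rate is 0.0070000, so the payment is 4,000 × 0.0070000 / (1 − 1.0070000^−60) = $81.87.
Total outlay = 48 × $81.87 + $60.00 = $3,989.76.

$3,990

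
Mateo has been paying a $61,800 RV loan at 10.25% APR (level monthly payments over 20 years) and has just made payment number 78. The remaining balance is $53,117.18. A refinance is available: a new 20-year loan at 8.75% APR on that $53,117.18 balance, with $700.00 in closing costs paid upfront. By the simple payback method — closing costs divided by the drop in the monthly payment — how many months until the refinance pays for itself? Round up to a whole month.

Current payment = 61,800 × 10.25%/12 / (1 − (1+0.0085417)^−240) = $606.66.
Refinanced payment = 53,117.18 × 0.0072917 / (1 − (1+0.0072917)^−240) = $469.40.
Monthly savings = $606.66 − $469.40 = $137.26.
Break-even = $700.00 / $137.26 = 5.10 → 6 months.

6 months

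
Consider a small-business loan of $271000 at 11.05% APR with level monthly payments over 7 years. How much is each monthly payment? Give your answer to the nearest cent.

At 11.05% the monthly rate is 0.0092083, so the payment is 271,000 × 0.0092083 / (1 − 1.0092083^−84) = $4,647.31.

$4,647.31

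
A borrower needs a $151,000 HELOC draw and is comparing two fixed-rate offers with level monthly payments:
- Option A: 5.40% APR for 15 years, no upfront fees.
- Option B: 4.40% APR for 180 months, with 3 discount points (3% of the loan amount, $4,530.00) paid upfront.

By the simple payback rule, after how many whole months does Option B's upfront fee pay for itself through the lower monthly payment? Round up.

Option A: monthly rate = 5.4%/12 = 0.0045000; payment = 151,000 × 0.0045000 / (1 − (1+0.0045000)^−180) = $1,225.80.
Option B: at 4.40% the monthly rate is 0.0036667, so the payment is 151,000 × 0.0036667 / (1 − 1.0036667^−180) = $1,147.44.
Monthly savings = $1,225.80 − $1,147.44 = $78.36.
Break-even = $4,530.00 / $78.36 = 57.81 → 58 months.

58 months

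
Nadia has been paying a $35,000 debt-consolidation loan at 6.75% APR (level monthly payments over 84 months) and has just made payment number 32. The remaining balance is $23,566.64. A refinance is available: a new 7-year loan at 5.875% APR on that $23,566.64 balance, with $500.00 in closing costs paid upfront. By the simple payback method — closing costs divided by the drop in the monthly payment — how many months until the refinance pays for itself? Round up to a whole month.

Current payment = 35,000 × 6.75%/12 / (1 − (1+0.0056250)^−84) = $523.98.
Refinanced payment = 23,566.64 × 0.0048958 / (1 − (1+0.0048958)^−84) = $342.86.
Monthly savings = $523.98 − $342.86 = $181.12.
Break-even = $500.00 / $181.12 = 2.76 → 3 months.

3 months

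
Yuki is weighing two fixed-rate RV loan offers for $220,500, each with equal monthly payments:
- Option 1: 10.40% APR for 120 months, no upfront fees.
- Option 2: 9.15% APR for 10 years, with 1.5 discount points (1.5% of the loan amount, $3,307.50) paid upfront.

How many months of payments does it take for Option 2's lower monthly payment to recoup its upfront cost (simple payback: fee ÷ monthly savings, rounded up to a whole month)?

Option 1: at 10.40% the monthly rate is 0.0086667, so the payment is 220,500 × 0.0086667 / (1 − 1.0086667^−120) = $2,962.98.
Option 2: monthly rate = 9.15%/12 = 0.0076250; payment = 220,500 × 0.0076250 / (1 − (1+0.0076250)^−120) = $2,811.13.
Monthly savings = $2,962.98 − $2,811.13 = $151.85.
Break-even = $3,307.50 / $151.85 = 21.78 → 22 months.

22 months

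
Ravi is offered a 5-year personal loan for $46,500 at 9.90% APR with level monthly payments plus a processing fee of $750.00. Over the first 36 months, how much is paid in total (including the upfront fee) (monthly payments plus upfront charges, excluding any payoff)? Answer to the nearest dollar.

At 9.90% the monthly rate is 0.0082500, so the payment is 46,500 × 0.0082500 / (1 − 1.0082500^−60) = $985.70.
Total outlay = 36 × $985.70 + $750.00 = $36,235.20.

$36,235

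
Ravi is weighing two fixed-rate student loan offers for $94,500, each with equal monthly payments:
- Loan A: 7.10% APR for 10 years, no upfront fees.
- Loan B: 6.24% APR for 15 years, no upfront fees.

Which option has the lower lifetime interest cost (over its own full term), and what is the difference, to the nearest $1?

Loan A: at 7.10% the monthly rate is 0.0059167, so the payment is 94,500 × 0.0059167 / (1 − 1.0059167^−120) = $1,102.10.
Total interest on Loan A = 120 × $1,102.10 − $94,500 = $37,752.00.
Loan B: at 6.24% the monthly rate is 0.0052000, so the payment is 94,500 × 0.0052000 / (1 − 1.0052000^−180) = $809.75.
Total interest on Loan B = 180 × $809.75 − $94,500 = $51,255.00.
Loan A is lower by $13,503.00.

Loan A by $13,503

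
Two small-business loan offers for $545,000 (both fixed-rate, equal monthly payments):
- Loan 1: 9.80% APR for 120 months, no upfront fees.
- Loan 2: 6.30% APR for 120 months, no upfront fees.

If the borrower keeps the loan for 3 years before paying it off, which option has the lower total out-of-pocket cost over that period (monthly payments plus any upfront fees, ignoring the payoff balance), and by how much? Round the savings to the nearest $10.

Loan 2 by $36,320

Loan 1: at 9.80% the monthly rate is 0.0081667, so the payment is 545,000 × 0.0081667 / (1 − 1.0081667^−120) = $7,141.99.
Loan 2: monthly rate = 6.3%/12 = 0.0052500; payment = 545,000 × 0.0052500 / (1 − (1+0.0052500)^−120) = $6,133.05.
Over 36 months: Loan 1 costs 36 × $7,141.99 = $257,111.64; Loan 2 costs 36 × $6,133.05 = $220,789.80.
Loan 2 is cheaper by $257,111.64 − $220,789.80 = $36,321.84.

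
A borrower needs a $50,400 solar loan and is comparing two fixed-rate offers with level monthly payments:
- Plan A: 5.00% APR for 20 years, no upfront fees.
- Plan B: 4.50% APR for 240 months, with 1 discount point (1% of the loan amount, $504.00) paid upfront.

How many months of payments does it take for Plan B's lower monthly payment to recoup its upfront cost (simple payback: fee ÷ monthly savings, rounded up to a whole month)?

Plan A: monthly rate = 5%/12 = 0.0041667; payment = 50,400 × 0.0041667 / (1 − (1+0.0041667)^−240) = $332.62.
Plan B: monthly rate = 4.5%/12 = 0.0037500; payment = 50,400 × 0.0037500 / (1 − (1+0.0037500)^−240) = $318.86.
Monthly savings = $332.62 − $318.86 = $13.76.
Break-even = $504.00 / $13.76 = 36.63 → 37 months.

37 months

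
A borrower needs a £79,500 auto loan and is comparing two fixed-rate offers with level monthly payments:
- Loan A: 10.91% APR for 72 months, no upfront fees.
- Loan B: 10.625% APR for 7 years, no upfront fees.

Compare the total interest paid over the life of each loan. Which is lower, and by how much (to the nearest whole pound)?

Loan A by £4,344

Loan A: at 10.91% the monthly rate is 0.0090917, so the payment is 79,500 × 0.0090917 / (1 − 1.0090917^−72) = £1,509.55.
Total interest on Loan A = 72 × £1,509.55 − £79,500 = £29,187.60.
Loan B: monthly rate = 10.625%/12 = 0.0088542; payment = 79,500 × 0.0088542 / (1 − (1+0.0088542)^−84) = £1,345.61.
Total interest on Loan B = 84 × £1,345.61 − £79,500 = £33,531.24.
Loan A is lower by £4,343.64.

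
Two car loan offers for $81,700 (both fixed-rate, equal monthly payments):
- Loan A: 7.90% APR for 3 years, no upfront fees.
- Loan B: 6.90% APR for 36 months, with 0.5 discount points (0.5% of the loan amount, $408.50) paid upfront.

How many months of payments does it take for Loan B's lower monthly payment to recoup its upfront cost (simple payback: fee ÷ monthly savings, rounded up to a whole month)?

Loan A: monthly rate = 7.9%/12 = 0.0065833; payment = 81,700 × 0.0065833 / (1 − (1+0.0065833)^−36) = $2,556.41.
Loan B: at 6.90% the monthly rate is 0.0057500, so the payment is 81,700 × 0.0057500 / (1 − 1.0057500^−36) = $2,518.93.
Monthly savings = $2,556.41 − $2,518.93 = $37.48.
Break-even = $408.50 / $37.48 = 10.90 → 11 months.

11 months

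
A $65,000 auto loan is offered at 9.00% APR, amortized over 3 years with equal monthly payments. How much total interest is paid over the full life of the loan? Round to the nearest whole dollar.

$9,411

At 9.00% the monthly rate is 0.0075000, so the payment is 65,000 × 0.0075000 / (1 − 1.0075000^−36) = $2,066.98.
Total paid = 36 × $2,066.98 = $74,411.28; interest = $74,411.28 − $65,000 = $9,411.28.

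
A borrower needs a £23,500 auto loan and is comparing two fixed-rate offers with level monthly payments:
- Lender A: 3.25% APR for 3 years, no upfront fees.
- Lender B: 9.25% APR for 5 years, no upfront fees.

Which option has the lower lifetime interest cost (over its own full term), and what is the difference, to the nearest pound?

Lender A by £4,745

Lender A: monthly rate = 3.25%/12 = 0.0027083; payment = 23,500 × 0.0027083 / (1 − (1+0.0027083)^−36) = £686.00.
Total interest on Lender A = 36 × £686.00 − £23,500 = £1,196.00.
Lender B: at 9.25% the monthly rate is 0.0077083, so the payment is 23,500 × 0.0077083 / (1 − 1.0077083^−60) = £490.68.
Total interest on Lender B = 60 × £490.68 − £23,500 = £5,940.80.
Lender A is lower by £4,744.80.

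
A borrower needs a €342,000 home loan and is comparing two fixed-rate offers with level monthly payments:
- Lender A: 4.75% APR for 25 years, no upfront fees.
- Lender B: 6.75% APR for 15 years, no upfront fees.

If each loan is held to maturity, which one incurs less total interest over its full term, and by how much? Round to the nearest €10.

Lender A: monthly rate = 4.75%/12 = 0.0039583; payment = 342,000 × 0.0039583 / (1 − (1+0.0039583)^−300) = €1,949.80.
Total interest on Lender A = 300 × €1,949.80 − €342,000 = €242,940.00.
Lender B: at 6.75% the monthly rate is 0.0056250, so the payment is 342,000 × 0.0056250 / (1 − 1.0056250^−180) = €3,026.39.
Total interest on Lender B = 180 × €3,026.39 − €342,000 = €202,750.20.
Lender B is lower by €40,189.80.

Lender B by €40,190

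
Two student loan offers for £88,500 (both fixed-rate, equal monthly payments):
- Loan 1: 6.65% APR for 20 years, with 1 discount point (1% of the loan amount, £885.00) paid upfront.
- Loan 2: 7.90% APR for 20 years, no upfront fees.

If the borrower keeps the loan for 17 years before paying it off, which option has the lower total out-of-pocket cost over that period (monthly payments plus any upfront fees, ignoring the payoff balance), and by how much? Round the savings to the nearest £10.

Loan 1: at 6.65% the monthly rate is 0.0055417, so the payment is 88,500 × 0.0055417 / (1 − 1.0055417^−240) = £667.67.
Loan 2: monthly rate = 7.9%/12 = 0.0065833; payment = 88,500 × 0.0065833 / (1 − (1+0.0065833)^−240) = £734.75.
Over 204 months: Loan 1 costs 204 × £667.67 + £885.00 = £137,089.68; Loan 2 costs 204 × £734.75 = £149,889.00.
Loan 1 is cheaper by £149,889.00 − £137,089.68 = £12,799.32.

Loan 1 by £12,800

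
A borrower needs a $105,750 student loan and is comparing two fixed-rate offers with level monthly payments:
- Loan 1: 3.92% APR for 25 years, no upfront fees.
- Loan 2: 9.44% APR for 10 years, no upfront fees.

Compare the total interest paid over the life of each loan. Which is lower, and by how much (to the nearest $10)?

Loan 1: at 3.92% the monthly rate is 0.0032667, so the payment is 105,750 × 0.0032667 / (1 − 1.0032667^−300) = $553.53.
Total interest on Loan 1 = 300 × $553.53 − $105,750 = $60,309.00.
Loan 2: at 9.44% the monthly rate is 0.0078667, so the payment is 105,750 × 0.0078667 / (1 − 1.0078667^−120) = $1,364.91.
Total interest on Loan 2 = 120 × $1,364.91 − $105,750 = $58,039.20.
Loan 2 is lower by $2,269.80.

Loan 2 by $2,270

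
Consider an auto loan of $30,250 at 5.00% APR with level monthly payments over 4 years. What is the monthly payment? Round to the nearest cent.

$696.64

At 5.00% the monthly rate is 0.0041667, so the payment is 30,250 × 0.0041667 / (1 − 1.0041667^−48) = $696.64.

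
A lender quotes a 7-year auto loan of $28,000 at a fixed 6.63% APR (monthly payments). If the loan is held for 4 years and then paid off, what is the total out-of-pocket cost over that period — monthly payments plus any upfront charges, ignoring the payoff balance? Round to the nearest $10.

Monthly rate = 6.63%/12 = 0.0055250; payment = 28,000 × 0.0055250 / (1 − (1+0.0055250)^−84) = $417.55.
Total outlay = 48 × $417.55 = $20,042.40.

$20,040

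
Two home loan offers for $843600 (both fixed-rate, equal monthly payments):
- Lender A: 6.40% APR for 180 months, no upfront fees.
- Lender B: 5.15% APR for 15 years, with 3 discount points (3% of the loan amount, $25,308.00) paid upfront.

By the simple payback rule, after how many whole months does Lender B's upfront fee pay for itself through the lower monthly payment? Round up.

Lender A: at 6.40% the monthly rate is 0.0053333, so the payment is 843,600 × 0.0053333 / (1 − 1.0053333^−180) = $7,302.37.
Lender B: at 5.15% the monthly rate is 0.0042917, so the payment is 843,600 × 0.0042917 / (1 − 1.0042917^−180) = $6,737.24.
Monthly savings = $7,302.37 − $6,737.24 = $565.13.
Break-even = $25,308.00 / $565.13 = 44.78 → 45 months.

45 months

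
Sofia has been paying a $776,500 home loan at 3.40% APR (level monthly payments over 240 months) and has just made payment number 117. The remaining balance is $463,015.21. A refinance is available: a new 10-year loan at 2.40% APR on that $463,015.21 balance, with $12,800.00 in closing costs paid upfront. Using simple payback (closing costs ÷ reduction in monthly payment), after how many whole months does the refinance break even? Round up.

107 months

Current payment = 776,500 × 3.4%/12 / (1 − (1+0.0028333)^−240) = $4,463.59.
Refinanced payment = 463,015.21 × 0.0020000 / (1 − (1+0.0020000)^−120) = $4,343.82.
Monthly savings = $4,463.59 − $4,343.82 = $119.77.
Break-even = $12,800.00 / $119.77 = 106.87 → 107 months.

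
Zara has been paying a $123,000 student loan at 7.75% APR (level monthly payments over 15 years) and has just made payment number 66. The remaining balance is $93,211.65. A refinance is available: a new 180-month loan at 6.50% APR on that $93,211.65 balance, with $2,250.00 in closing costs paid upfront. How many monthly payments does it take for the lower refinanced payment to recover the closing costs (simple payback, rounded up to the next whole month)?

Current payment = 123,000 × 7.75%/12 / (1 − (1+0.0064583)^−180) = $1,157.77.
Refinanced payment = 93,211.65 × 0.0054167 / (1 − (1+0.0054167)^−180) = $811.97.
Monthly savings = $1,157.77 − $811.97 = $345.80.
Break-even = $2,250.00 / $345.80 = 6.51 → 7 months.

7 months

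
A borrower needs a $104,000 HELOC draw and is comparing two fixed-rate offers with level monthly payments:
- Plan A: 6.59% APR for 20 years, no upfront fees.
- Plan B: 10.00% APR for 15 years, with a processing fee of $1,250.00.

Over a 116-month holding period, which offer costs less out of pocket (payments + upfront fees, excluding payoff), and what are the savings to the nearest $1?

Plan A: monthly rate = 6.59%/12 = 0.0054917; payment = 104,000 × 0.0054917 / (1 − (1+0.0054917)^−240) = $780.92.
Plan B: monthly rate = 10%/12 = 0.0083333; payment = 104,000 × 0.0083333 / (1 − (1+0.0083333)^−180) = $1,117.59.
Over 116 months: Plan A costs 116 × $780.92 = $90,586.72; Plan B costs 116 × $1,117.59 + $1,250.00 = $130,890.44.
Plan A is cheaper by $130,890.44 − $90,586.72 = $40,303.72.

Plan A by $40,304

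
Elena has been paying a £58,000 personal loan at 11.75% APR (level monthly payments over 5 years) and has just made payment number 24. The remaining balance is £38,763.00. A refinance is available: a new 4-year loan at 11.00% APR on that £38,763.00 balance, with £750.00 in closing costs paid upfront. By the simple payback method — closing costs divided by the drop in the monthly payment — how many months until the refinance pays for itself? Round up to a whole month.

3 months

Current payment = 58,000 × 11.75%/12 / (1 − (1+0.0097917)^−60) = £1,282.86.
Refinanced payment = 38,763.00 × 0.0091667 / (1 − (1+0.0091667)^−48) = £1,001.85.
Monthly savings = £1,282.86 − £1,001.85 = £281.01.
Break-even = £750.00 / £281.01 = 2.67 → 3 months.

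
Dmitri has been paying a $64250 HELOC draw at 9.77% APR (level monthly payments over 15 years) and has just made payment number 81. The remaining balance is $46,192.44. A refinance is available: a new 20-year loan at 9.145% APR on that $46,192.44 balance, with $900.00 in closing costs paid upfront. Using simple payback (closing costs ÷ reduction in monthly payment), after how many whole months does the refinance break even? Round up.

4 months

Current payment = 64,250 × 9.77%/12 / (1 − (1+0.0081417)^−180) = $681.42.
Refinanced payment = 46,192.44 × 0.0076208 / (1 − (1+0.0076208)^−240) = $419.92.
Monthly savings = $681.42 − $419.92 = $261.50.
Break-even = $900.00 / $261.50 = 3.44 → 4 months.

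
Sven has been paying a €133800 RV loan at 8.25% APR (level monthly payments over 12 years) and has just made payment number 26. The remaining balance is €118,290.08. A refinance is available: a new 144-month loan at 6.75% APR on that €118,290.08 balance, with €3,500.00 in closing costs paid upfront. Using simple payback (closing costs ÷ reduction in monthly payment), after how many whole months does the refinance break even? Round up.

14 months

Current payment = 133,800 × 8.25%/12 / (1 − (1+0.0068750)^−144) = €1,466.73.
Refinanced payment = 118,290.08 × 0.0056250 / (1 − (1+0.0056250)^−144) = €1,200.77.
Monthly savings = €1,466.73 − €1,200.77 = €265.96.
Break-even = €3,500.00 / €265.96 = 13.16 → 14 months.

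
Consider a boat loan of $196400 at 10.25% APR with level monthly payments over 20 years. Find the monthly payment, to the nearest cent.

Monthly rate = 10.25%/12 = 0.0085417; payment = 196,400 × 0.0085417 / (1 − (1+0.0085417)^−240) = $1,927.95.

$1,927.95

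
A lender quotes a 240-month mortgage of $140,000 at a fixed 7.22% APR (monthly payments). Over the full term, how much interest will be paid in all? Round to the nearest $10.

$124,960

At 7.22% the monthly rate is 0.0060167, so the payment is 140,000 × 0.0060167 / (1 − 1.0060167^−240) = $1,103.98.
Total paid = 240 × $1,103.98 = $264,955.20; interest = $264,955.20 − $140,000 = $124,955.20.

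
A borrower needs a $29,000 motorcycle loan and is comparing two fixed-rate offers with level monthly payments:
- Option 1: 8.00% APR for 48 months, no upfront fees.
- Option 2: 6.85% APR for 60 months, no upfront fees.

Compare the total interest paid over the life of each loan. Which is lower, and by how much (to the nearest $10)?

Option 1 by $350

Option 1: at 8.00% the monthly rate is 0.0066667, so the payment is 29,000 × 0.0066667 / (1 − 1.0066667^−48) = $707.97.
Total interest on Option 1 = 48 × $707.97 − $29,000 = $4,982.56.
Option 2: at 6.85% the monthly rate is 0.0057083, so the payment is 29,000 × 0.0057083 / (1 − 1.0057083^−60) = $572.18.
Total interest on Option 2 = 60 × $572.18 − $29,000 = $5,330.80.
Option 1 is lower by $348.24.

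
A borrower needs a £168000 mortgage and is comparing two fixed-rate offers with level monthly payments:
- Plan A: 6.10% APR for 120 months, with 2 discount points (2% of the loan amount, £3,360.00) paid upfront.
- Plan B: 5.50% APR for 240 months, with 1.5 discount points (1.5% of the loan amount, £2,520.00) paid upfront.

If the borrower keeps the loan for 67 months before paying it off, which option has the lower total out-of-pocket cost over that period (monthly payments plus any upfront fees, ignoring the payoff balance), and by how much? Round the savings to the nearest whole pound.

Plan B by £48,942

Plan A: at 6.10% the monthly rate is 0.0050833, so the payment is 168,000 × 0.0050833 / (1 − 1.0050833^−120) = £1,873.59.
Plan B: at 5.50% the monthly rate is 0.0045833, so the payment is 168,000 × 0.0045833 / (1 − 1.0045833^−240) = £1,155.65.
Over 67 months: Plan A costs 67 × £1,873.59 + £3,360.00 = £128,890.53; Plan B costs 67 × £1,155.65 + £2,520.00 = £79,948.55.
Plan B is cheaper by £128,890.53 − £79,948.55 = £48,941.98.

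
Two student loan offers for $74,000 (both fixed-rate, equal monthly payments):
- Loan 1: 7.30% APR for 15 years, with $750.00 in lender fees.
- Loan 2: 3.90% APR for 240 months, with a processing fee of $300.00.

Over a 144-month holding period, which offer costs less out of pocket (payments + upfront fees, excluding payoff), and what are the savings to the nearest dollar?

Loan 2 by $34,012

Loan 1: at 7.30% the monthly rate is 0.0060833, so the payment is 74,000 × 0.0060833 / (1 − 1.0060833^−180) = $677.61.
Loan 2: at 3.90% the monthly rate is 0.0032500, so the payment is 74,000 × 0.0032500 / (1 − 1.0032500^−240) = $444.54.
Over 144 months: Loan 1 costs 144 × $677.61 + $750.00 = $98,325.84; Loan 2 costs 144 × $444.54 + $300.00 = $64,313.76.
Loan 2 is cheaper by $98,325.84 − $64,313.76 = $34,012.08.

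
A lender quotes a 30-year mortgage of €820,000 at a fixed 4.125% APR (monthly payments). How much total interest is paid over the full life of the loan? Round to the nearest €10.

At 4.125% the monthly rate is 0.0034375, so the payment is 820,000 × 0.0034375 / (1 − 1.0034375^−360) = €3,974.13.
Total paid = 360 × €3,974.13 = €1,430,686.80; interest = €1,430,686.80 − €820,000 = €610,686.80.

€610,690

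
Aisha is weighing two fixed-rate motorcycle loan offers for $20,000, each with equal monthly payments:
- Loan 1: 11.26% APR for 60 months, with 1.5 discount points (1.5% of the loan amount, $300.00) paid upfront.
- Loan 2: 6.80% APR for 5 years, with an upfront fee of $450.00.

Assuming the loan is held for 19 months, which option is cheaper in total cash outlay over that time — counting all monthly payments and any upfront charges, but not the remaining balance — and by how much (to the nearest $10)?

Loan 1: monthly rate = 11.26%/12 = 0.0093833; payment = 20,000 × 0.0093833 / (1 − (1+0.0093833)^−60) = $437.45.
Loan 2: at 6.80% the monthly rate is 0.0056667, so the payment is 20,000 × 0.0056667 / (1 − 1.0056667^−60) = $394.14.
Over 19 months: Loan 1 costs 19 × $437.45 + $300.00 = $8,611.55; Loan 2 costs 19 × $394.14 + $450.00 = $7,938.66.
Loan 2 is cheaper by $8,611.55 − $7,938.66 = $672.89.

Loan 2 by $670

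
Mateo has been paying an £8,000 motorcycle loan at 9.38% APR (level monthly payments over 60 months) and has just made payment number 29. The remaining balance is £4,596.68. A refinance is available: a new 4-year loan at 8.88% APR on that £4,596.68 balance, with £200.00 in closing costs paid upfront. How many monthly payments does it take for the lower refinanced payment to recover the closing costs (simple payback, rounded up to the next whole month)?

Current payment = 8,000 × 9.38%/12 / (1 − (1+0.0078167)^−60) = £167.55.
Refinanced payment = 4,596.68 × 0.0074000 / (1 − (1+0.0074000)^−48) = £114.13.
Monthly savings = £167.55 − £114.13 = £53.42.
Break-even = £200.00 / £53.42 = 3.74 → 4 months.

4 months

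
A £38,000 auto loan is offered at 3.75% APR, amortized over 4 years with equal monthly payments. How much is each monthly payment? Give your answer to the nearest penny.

£853.76

At 3.75% the monthly rate is 0.0031250, so the payment is 38,000 × 0.0031250 / (1 − 1.0031250^−48) = £853.76.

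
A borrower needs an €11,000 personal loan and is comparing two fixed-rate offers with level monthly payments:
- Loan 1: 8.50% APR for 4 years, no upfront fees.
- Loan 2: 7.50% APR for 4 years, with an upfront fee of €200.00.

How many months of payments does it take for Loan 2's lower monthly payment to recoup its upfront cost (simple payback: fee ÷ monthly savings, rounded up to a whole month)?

Loan 1: at 8.50% the monthly rate is 0.0070833, so the payment is 11,000 × 0.0070833 / (1 − 1.0070833^−48) = €271.13.
Loan 2: monthly rate = 7.5%/12 = 0.0062500; payment = 11,000 × 0.0062500 / (1 − (1+0.0062500)^−48) = €265.97.
Monthly savings = €271.13 − €265.97 = €5.16.
Break-even = €200.00 / €5.16 = 38.76 → 39 months.

39 months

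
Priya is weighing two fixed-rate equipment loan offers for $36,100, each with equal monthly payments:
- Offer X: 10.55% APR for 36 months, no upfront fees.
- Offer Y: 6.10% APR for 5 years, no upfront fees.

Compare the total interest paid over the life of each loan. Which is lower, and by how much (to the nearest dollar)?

Offer X: monthly rate = 10.55%/12 = 0.0087917; payment = 36,100 × 0.0087917 / (1 − (1+0.0087917)^−36) = $1,174.19.
Total interest on Offer X = 36 × $1,174.19 − $36,100 = $6,170.84.
Offer Y: monthly rate = 6.1%/12 = 0.0050833; payment = 36,100 × 0.0050833 / (1 − (1+0.0050833)^−60) = $699.59.
Total interest on Offer Y = 60 × $699.59 − $36,100 = $5,875.40.
Offer Y is lower by $295.44.

Offer Y by $295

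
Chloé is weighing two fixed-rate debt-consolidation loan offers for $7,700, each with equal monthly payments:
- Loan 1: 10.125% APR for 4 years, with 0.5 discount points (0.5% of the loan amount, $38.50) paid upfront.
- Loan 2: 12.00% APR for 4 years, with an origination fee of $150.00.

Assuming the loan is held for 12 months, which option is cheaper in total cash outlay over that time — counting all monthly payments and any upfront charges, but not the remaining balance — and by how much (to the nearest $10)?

Loan 1 by $200

Loan 1: monthly rate = 10.125%/12 = 0.0084375; payment = 7,700 × 0.0084375 / (1 − (1+0.0084375)^−48) = $195.75.
Loan 2: monthly rate = 12%/12 = 0.0100000; payment = 7,700 × 0.0100000 / (1 − (1+0.0100000)^−48) = $202.77.
Over 12 months: Loan 1 costs 12 × $195.75 + $38.50 = $2,387.50; Loan 2 costs 12 × $202.77 + $150.00 = $2,583.24.
Loan 1 is cheaper by $2,583.24 − $2,387.50 = $195.74.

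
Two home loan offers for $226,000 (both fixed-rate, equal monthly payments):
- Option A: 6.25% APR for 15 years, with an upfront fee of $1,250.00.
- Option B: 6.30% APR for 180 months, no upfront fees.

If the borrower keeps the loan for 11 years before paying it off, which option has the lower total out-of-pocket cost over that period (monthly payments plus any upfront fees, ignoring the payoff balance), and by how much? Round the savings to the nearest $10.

Option B by $440

Option A: at 6.25% the monthly rate is 0.0052083, so the payment is 226,000 × 0.0052083 / (1 − 1.0052083^−180) = $1,937.78.
Option B: at 6.30% the monthly rate is 0.0052500, so the payment is 226,000 × 0.0052500 / (1 − 1.0052500^−180) = $1,943.94.
Over 132 months: Option A costs 132 × $1,937.78 + $1,250.00 = $257,036.96; Option B costs 132 × $1,943.94 = $256,600.08.
Option B is cheaper by $257,036.96 − $256,600.08 = $436.88.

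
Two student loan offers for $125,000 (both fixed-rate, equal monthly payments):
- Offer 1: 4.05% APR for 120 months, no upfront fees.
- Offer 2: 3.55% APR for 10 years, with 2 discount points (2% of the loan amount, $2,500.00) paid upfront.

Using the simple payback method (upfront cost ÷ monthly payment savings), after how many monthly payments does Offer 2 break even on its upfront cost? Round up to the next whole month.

Offer 1: at 4.05% the monthly rate is 0.0033750, so the payment is 125,000 × 0.0033750 / (1 − 1.0033750^−120) = $1,268.54.
Offer 2: monthly rate = 3.55%/12 = 0.0029583; payment = 125,000 × 0.0029583 / (1 − (1+0.0029583)^−120) = $1,239.00.
Monthly savings = $1,268.54 − $1,239.00 = $29.54.
Break-even = $2,500.00 / $29.54 = 84.63 → 85 months.

85 months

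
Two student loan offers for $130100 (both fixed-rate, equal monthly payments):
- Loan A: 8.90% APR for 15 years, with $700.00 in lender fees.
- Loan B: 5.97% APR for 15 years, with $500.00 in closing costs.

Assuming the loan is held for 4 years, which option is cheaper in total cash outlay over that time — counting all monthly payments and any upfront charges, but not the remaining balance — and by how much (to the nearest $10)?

Loan A: at 8.90% the monthly rate is 0.0074167, so the payment is 130,100 × 0.0074167 / (1 − 1.0074167^−180) = $1,311.83.
Loan B: at 5.97% the monthly rate is 0.0049750, so the payment is 130,100 × 0.0049750 / (1 − 1.0049750^−180) = $1,095.75.
Over 48 months: Loan A costs 48 × $1,311.83 + $700.00 = $63,667.84; Loan B costs 48 × $1,095.75 + $500.00 = $53,096.00.
Loan B is cheaper by $63,667.84 − $53,096.00 = $10,571.84.

Loan B by $10,570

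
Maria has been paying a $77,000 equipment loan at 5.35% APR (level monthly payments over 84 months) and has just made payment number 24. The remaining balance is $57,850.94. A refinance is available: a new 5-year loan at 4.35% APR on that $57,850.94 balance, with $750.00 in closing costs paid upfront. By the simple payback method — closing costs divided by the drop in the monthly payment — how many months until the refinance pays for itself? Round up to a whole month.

Current payment = 77,000 × 5.35%/12 / (1 − (1+0.0044583)^−84) = $1,101.02.
Refinanced payment = 57,850.94 × 0.0036250 / (1 − (1+0.0036250)^−60) = $1,074.57.
Monthly savings = $1,101.02 − $1,074.57 = $26.45.
Break-even = $750.00 / $26.45 = 28.36 → 29 months.

29 months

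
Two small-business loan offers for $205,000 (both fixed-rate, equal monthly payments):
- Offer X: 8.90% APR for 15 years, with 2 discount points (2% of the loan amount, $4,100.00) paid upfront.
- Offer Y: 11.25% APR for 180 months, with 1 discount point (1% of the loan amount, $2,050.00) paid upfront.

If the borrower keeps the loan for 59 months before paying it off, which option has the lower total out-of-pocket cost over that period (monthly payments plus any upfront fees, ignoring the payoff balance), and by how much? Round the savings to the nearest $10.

Offer X: monthly rate = 8.9%/12 = 0.0074167; payment = 205,000 × 0.0074167 / (1 − (1+0.0074167)^−180) = $2,067.07.
Offer Y: monthly rate = 11.25%/12 = 0.0093750; payment = 205,000 × 0.0093750 / (1 − (1+0.0093750)^−180) = $2,362.31.
Over 59 months: Offer X costs 59 × $2,067.07 + $4,100.00 = $126,057.13; Offer Y costs 59 × $2,362.31 + $2,050.00 = $141,426.29.
Offer X is cheaper by $141,426.29 − $126,057.13 = $15,369.16.

Offer X by $15,370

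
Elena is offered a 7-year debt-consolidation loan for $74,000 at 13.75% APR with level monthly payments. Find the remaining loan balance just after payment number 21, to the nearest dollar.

With monthly rate i = 13.75%/12 = 0.0114583, the balance after k of n payments is P · [(1+i)^n − (1+i)^k] / [(1+i)^n − 1].
(1+0.0114583)^84 = 2.60394458 and (1+0.0114583)^21 = 1.27030479, so the balance is 74,000 × (2.60394458 − 1.27030479) / (2.60394458 − 1) = $61,529.15.

$61,529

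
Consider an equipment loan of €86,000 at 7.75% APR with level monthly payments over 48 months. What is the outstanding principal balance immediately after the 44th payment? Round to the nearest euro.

With monthly rate i = 7.75%/12 = 0.0064583, the balance after k of n payments is P · [(1+i)^n − (1+i)^k] / [(1+i)^n − 1].
(1+0.0064583)^48 = 1.36206679 and (1+0.0064583)^44 = 1.32744093, so the balance is 86,000 × (1.36206679 − 1.32744093) / (1.36206679 − 1) = €8,224.52.

€8,225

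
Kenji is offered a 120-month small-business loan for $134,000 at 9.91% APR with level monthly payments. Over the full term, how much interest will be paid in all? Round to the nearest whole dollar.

$77,698

At 9.91% the monthly rate is 0.0082583, so the payment is 134,000 × 0.0082583 / (1 − 1.0082583^−120) = $1,764.15.
Total paid = 120 × $1,764.15 = $211,698.00; interest = $211,698.00 − $134,000 = $77,698.00.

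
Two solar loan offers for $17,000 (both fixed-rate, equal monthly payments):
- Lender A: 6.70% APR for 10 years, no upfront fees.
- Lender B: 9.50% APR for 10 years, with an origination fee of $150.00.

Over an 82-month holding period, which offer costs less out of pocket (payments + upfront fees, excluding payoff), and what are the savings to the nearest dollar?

Lender A by $2,217

Lender A: monthly rate = 6.7%/12 = 0.0055833; payment = 17,000 × 0.0055833 / (1 − (1+0.0055833)^−120) = $194.77.
Lender B: monthly rate = 9.5%/12 = 0.0079167; payment = 17,000 × 0.0079167 / (1 − (1+0.0079167)^−120) = $219.98.
Over 82 months: Lender A costs 82 × $194.77 = $15,971.14; Lender B costs 82 × $219.98 + $150.00 = $18,188.36.
Lender A is cheaper by $18,188.36 − $15,971.14 = $2,217.22.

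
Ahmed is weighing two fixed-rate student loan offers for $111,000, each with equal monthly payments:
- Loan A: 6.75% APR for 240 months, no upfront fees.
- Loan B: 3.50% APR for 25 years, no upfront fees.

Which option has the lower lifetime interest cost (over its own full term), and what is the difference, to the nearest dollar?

Loan A: at 6.75% the monthly rate is 0.0056250, so the payment is 111,000 × 0.0056250 / (1 − 1.0056250^−240) = $844.00.
Total interest on Loan A = 240 × $844.00 − $111,000 = $91,560.00.
Loan B: monthly rate = 3.5%/12 = 0.0029167; payment = 111,000 × 0.0029167 / (1 − (1+0.0029167)^−300) = $555.69.
Total interest on Loan B = 300 × $555.69 − $111,000 = $55,707.00.
Loan B is lower by $35,853.00.

Loan B by $35,853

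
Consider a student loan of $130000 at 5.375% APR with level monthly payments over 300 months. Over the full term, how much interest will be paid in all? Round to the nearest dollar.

Monthly rate = 5.375%/12 = 0.0044792; payment = 130,000 × 0.0044792 / (1 − (1+0.0044792)^−300) = $788.64.
Total paid = 300 × $788.64 = $236,592.00; interest = $236,592.00 − $130,000 = $106,592.00.

$106,592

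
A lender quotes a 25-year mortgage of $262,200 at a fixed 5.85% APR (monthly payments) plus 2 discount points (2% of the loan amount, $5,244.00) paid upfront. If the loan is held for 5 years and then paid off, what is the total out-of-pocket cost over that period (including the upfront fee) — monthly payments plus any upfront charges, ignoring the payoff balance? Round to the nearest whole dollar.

At 5.85% the monthly rate is 0.0048750, so the payment is 262,200 × 0.0048750 / (1 − 1.0048750^−300) = $1,665.40.
Total outlay = 60 × $1,665.40 + $5,244.00 = $105,168.00.

$105,168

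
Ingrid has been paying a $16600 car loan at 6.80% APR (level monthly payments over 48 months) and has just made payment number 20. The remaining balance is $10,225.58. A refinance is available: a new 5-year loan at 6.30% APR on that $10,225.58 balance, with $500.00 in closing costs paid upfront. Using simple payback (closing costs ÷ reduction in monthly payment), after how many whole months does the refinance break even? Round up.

Current payment = 16,600 × 6.8%/12 / (1 − (1+0.0056667)^−48) = $395.97.
Refinanced payment = 10,225.58 × 0.0052500 / (1 − (1+0.0052500)^−60) = $199.12.
Monthly savings = $395.97 − $199.12 = $196.85.
Break-even = $500.00 / $196.85 = 2.54 → 3 months.

3 months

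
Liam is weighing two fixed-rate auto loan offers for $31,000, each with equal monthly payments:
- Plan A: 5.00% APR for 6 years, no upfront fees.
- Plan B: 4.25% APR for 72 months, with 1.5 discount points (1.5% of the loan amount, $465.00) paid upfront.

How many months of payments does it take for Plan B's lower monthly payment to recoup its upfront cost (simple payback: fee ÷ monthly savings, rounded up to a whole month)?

44 months

Plan A: monthly rate = 5%/12 = 0.0041667; payment = 31,000 × 0.0041667 / (1 − (1+0.0041667)^−72) = $499.25.
Plan B: at 4.25% the monthly rate is 0.0035417, so the payment is 31,000 × 0.0035417 / (1 − 1.0035417^−72) = $488.54.
Monthly savings = $499.25 − $488.54 = $10.71.
Break-even = $465.00 / $10.71 = 43.42 → 44 months.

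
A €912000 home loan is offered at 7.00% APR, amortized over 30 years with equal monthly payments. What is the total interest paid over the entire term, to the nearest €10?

Monthly rate = 7%/12 = 0.0058333; payment = 912,000 × 0.0058333 / (1 − (1+0.0058333)^−360) = €6,067.56.
Total paid = 360 × €6,067.56 = €2,184,321.60; interest = €2,184,321.60 − €912,000 = €1,272,321.60.

€1,272,320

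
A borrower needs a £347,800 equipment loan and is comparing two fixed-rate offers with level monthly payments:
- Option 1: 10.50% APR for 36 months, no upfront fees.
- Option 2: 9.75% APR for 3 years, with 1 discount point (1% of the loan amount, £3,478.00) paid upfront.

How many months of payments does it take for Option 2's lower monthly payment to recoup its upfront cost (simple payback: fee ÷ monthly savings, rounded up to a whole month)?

Option 1: monthly rate = 10.5%/12 = 0.0087500; payment = 347,800 × 0.0087500 / (1 − (1+0.0087500)^−36) = £11,304.35.
Option 2: at 9.75% the monthly rate is 0.0081250, so the payment is 347,800 × 0.0081250 / (1 − 1.0081250^−36) = £11,181.75.
Monthly savings = £11,304.35 − £11,181.75 = £122.60.
Break-even = £3,478.00 / £122.60 = 28.37 → 29 months.

29 months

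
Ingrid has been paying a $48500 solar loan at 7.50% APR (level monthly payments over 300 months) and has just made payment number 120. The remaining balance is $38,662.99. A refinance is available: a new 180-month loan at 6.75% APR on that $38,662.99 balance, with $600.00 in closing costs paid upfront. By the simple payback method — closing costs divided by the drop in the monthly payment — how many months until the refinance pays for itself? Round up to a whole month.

37 months

Current payment = 48,500 × 7.5%/12 / (1 − (1+0.0062500)^−300) = $358.41.
Refinanced payment = 38,662.99 × 0.0056250 / (1 − (1+0.0056250)^−180) = $342.13.
Monthly savings = $358.41 − $342.13 = $16.28.
Break-even = $600.00 / $16.28 = 36.86 → 37 months.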